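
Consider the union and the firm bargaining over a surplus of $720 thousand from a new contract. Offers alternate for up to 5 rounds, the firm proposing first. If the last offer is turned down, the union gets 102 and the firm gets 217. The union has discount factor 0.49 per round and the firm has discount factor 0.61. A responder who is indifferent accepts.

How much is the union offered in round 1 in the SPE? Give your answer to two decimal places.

187.83

Round 5 (the firm proposes): the union gets 102 if talks fail, so the firm offers 102 and keeps 618.
Round 4 (the union proposes): the firm can get 618 next round, worth 0.61 × 618 = 376.98 now, so the union offers 376.98, keeping 343.02.
Round 3 (the firm proposes): the union can get 343.02 next round, worth 0.49 × 343.02 = 168.0798 now, so the firm offers 168.0798, keeping 551.9202.
Round 2 (the union proposes): the firm can get 551.9202 next round, worth 0.61 × 551.9202 = 336.671322 now, so the union offers 336.671322, keeping 383.328678.
Round 1 (the firm proposes): the union can get 383.328678 next round, worth 0.49 × 383.328678 = 187.83105222 now, so the firm offers 187.83105222, keeping 532.16894778.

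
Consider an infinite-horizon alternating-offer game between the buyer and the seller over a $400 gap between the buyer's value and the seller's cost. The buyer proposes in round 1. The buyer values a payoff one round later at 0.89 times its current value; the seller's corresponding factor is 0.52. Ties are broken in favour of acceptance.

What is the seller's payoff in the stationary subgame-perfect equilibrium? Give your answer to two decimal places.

When the buyer proposes, the seller accepts any offer worth at least 0.52 times what the seller would get by proposing next round; and vice versa.
This gives x = 400 − 0.52y and y = 400 − 0.89x, where x and y are each side's share when it proposes.
Hence (1 − 0.52·0.89)x = 400(1 − 0.52), i.e. 0.5372·x = 192.
x ≈ 357.4088; the seller's share is 400 − x ≈ 42.5912.

42.59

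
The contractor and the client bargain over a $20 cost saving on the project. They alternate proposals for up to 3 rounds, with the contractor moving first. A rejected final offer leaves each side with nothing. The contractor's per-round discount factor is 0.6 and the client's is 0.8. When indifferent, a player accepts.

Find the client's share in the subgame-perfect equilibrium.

6.4

Round 3 (the contractor proposes): the client will accept anything ≥ 0, so the contractor offers 0 and keeps 20.
Round 2 (the client proposes): the contractor can get 20 next round, worth 0.6 × 20 = 12 now. The client offers 12 and keeps 20 − 12 = 8.
Round 1 (the contractor proposes): the client can get 8 next round, worth 0.8 × 8 = 6.4 now. The contractor offers 6.4 and keeps 20 − 6.4 = 13.6.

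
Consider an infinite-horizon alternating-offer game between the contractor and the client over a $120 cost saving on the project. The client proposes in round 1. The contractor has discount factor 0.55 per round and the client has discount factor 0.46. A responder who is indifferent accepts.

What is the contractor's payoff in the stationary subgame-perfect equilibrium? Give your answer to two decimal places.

47.71

Let x be the client's share when the client proposes and y be the contractor's share when the contractor proposes.
The contractor accepts iff offered ≥ 0.55·y, so x = 120 − 0.55y. Symmetrically y = 120 − 0.46x.
Substituting: x = 120 − 0.55(120 − 0.46x), giving x(1 − 0.46·0.55) = 120(1 − 0.55).
So x = 120 × 0.45 / 0.747 ≈ 72.2892, and the contractor receives 120 − x ≈ 47.7108.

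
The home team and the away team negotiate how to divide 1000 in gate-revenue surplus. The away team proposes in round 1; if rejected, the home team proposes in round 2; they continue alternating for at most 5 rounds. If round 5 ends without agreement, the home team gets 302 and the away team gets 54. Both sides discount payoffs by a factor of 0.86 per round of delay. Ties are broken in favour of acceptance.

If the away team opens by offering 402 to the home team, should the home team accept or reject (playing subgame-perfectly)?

Round 5 (the away team proposes): the home team gets 302 if talks fail, so the away team offers 302 and keeps 698.
Round 4 (the home team proposes): the away team can get 698 next round, worth 0.86 × 698 = 600.28 now; the home team offers that and keeps 399.72.
Round 3 (the away team proposes): the home team can get 399.72 next round, worth 0.86 × 399.72 = 343.7592 now; the away team offers that and keeps 656.2408.
Round 2 (the home team proposes): the away team can get 656.2408 next round, worth 0.86 × 656.2408 = 564.367088 now; the home team offers that and keeps 435.632912.
So by rejecting in round 1, the home team gets 435.632912 next round, worth 0.86 × 435.632912 = 374.64430432 now.
Offer 402 ≥ 374.64430432, so the home team accepts.

Accept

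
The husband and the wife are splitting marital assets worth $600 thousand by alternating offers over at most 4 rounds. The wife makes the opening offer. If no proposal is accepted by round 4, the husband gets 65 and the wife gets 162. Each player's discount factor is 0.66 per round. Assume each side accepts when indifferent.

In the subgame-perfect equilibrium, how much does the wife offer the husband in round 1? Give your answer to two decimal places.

260.56

Round 4 (the husband proposes): the wife gets 162 if talks fail, so the husband offers 162 and keeps 438.
Round 3 (the wife proposes): the husband can get 438 next round, worth 0.66 × 438 = 289.08 now, so the wife offers 289.08, keeping 310.92.
Round 2 (the husband proposes): the wife can get 310.92 next round, worth 0.66 × 310.92 = 205.2072 now. The husband offers 205.2072 and keeps 600 − 205.2072 = 394.7928.
Round 1 (the wife proposes): the husband can get 394.7928 next round, worth 0.66 × 394.7928 = 260.563248 now, so the wife offers 260.563248, keeping 339.436752.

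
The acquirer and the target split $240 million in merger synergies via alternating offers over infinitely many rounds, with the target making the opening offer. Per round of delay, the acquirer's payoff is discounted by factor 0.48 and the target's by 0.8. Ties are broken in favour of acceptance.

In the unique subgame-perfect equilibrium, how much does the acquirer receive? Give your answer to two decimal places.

37.40

In a stationary SPE each proposer offers the other exactly their discounted continuation value.
If the target keeps x when proposing and the acquirer keeps y when proposing, then x = 240 − 0.48y and y = 240 − 0.8x.
Solving: x = 240(1 − 0.48) / (1 − 0.8·0.48) = 124.8 / 0.616 ≈ 202.5974.
The acquirer gets 240 − 202.5974 ≈ 37.4026.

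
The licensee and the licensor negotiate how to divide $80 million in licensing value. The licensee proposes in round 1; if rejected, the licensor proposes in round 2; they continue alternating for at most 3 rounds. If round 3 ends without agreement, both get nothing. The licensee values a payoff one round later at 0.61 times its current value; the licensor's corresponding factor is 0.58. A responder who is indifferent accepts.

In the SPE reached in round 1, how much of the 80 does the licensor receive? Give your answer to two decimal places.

Solve by backward induction from round 3.
Round 3 (the licensee proposes): the licensor will accept anything ≥ 0, so the licensee offers 0 and keeps 80.
Round 2 (the licensor proposes): the licensee can get 80 next round, worth 0.61 × 80 = 48.8 now, so the licensor offers 48.8, keeping 31.2.
Round 1 (the licensee proposes): the licensor can get 31.2 next round, worth 0.58 × 31.2 = 18.096 now; the licensee offers that and keeps 61.904.

18.10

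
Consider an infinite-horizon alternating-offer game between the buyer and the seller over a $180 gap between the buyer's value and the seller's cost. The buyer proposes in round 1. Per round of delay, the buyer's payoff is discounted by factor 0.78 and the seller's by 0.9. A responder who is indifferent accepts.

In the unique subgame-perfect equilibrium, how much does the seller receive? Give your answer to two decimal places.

119.60

In a stationary SPE each proposer offers the other exactly their discounted continuation value.
If the buyer keeps x when proposing and the seller keeps y when proposing, then x = 180 − 0.9y and y = 180 − 0.78x.
Solving: x = 180(1 − 0.9) / (1 − 0.78·0.9) = 18 / 0.298 ≈ 60.4027.
The seller gets 180 − 60.4027 ≈ 119.5973.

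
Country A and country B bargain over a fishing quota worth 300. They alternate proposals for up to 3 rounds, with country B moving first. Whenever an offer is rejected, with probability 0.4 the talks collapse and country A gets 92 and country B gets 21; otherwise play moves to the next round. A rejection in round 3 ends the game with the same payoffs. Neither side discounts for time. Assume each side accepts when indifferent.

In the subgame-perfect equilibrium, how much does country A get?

136.88

Round 3 (country B proposes): country A gets 92 if talks fail, so country B offers 92 and keeps 208.
Round 2 (country A proposes): rejecting gives country B an expected 0.6 × 208 + 0.4 × 21 = 133.2, so country A offers 133.2, keeping 166.8.
Round 1 (country B proposes): rejecting gives country A an expected 0.6 × 166.8 + 0.4 × 92 = 136.88. Country B offers 136.88 and keeps 300 − 136.88 = 163.12.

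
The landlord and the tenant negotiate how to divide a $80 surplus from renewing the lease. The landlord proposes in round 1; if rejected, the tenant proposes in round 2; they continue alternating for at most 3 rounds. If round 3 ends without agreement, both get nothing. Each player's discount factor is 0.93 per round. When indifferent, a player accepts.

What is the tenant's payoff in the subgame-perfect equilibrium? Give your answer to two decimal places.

5.21

Solve by backward induction from round 3.
Round 3 (the landlord proposes): rejection yields 0 for the tenant; the landlord offers 0 and keeps 80.
Round 2 (the tenant proposes): the landlord can get 80 next round, worth 0.93 × 80 = 74.4 now, so the tenant offers 74.4, keeping 5.6.
Round 1 (the landlord proposes): the tenant can get 5.6 next round, worth 0.93 × 5.6 = 5.208 now. The landlord offers 5.208 and keeps 80 − 5.208 = 74.792.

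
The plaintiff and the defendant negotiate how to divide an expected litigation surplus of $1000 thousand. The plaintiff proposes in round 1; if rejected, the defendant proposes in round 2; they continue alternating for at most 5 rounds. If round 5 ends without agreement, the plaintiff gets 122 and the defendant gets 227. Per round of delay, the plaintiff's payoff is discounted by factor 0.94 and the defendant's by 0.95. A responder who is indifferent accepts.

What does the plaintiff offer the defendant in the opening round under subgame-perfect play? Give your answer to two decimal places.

288.92

Round 5 (the plaintiff proposes): the defendant gets 227 if talks fail, so the plaintiff offers 227 and keeps 773.
Round 4 (the defendant proposes): the plaintiff can get 773 next round, worth 0.94 × 773 = 726.62 now; the defendant offers that and keeps 273.38.
Round 3 (the plaintiff proposes): the defendant can get 273.38 next round, worth 0.95 × 273.38 = 259.711 now. The plaintiff offers 259.711 and keeps 1000 − 259.711 = 740.289.
Round 2 (the defendant proposes): the plaintiff can get 740.289 next round, worth 0.94 × 740.289 = 695.87166 now, so the defendant offers 695.87166, keeping 304.12834.
Round 1 (the plaintiff proposes): the defendant can get 304.12834 next round, worth 0.95 × 304.12834 = 288.921923 now; the plaintiff offers that and keeps 711.078077.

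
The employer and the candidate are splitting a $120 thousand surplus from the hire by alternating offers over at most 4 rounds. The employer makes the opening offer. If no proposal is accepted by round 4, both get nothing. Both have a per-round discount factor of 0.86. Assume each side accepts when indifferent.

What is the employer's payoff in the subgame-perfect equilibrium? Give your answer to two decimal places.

29.23

Round 4 (the candidate proposes): rejection yields 0 for the employer; the candidate offers 0 and keeps 120.
Round 3 (the employer proposes): the candidate can get 120 next round, worth 0.86 × 120 = 103.2 now. The employer offers 103.2 and keeps 120 − 103.2 = 16.8.
Round 2 (the candidate proposes): the employer can get 16.8 next round, worth 0.86 × 16.8 = 14.448 now, so the candidate offers 14.448, keeping 105.552.
Round 1 (the employer proposes): the candidate can get 105.552 next round, worth 0.86 × 105.552 = 90.77472 now. The employer offers 90.77472 and keeps 120 − 90.77472 = 29.22528.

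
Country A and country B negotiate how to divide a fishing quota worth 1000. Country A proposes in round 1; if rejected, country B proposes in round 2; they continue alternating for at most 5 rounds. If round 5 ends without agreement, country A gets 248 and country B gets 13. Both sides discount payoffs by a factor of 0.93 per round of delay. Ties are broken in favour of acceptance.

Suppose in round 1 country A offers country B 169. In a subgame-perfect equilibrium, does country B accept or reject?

Round 5 (country A proposes): country B gets 13 if talks fail, so country A offers 13 and keeps 987.
Round 4 (country B proposes): country A can get 987 next round, worth 0.93 × 987 = 917.91 now; country B offers that and keeps 82.09.
Round 3 (country A proposes): country B can get 82.09 next round, worth 0.93 × 82.09 = 76.3437 now; country A offers that and keeps 923.6563.
Round 2 (country B proposes): country A can get 923.6563 next round, worth 0.93 × 923.6563 = 859.000359 now, so country B offers 859.000359, keeping 140.999641.
So by rejecting in round 1, country B gets 140.999641 next round, worth 0.93 × 140.999641 = 131.12966613 now.
Offer 169 ≥ 131.12966613, so country B accepts.

Accept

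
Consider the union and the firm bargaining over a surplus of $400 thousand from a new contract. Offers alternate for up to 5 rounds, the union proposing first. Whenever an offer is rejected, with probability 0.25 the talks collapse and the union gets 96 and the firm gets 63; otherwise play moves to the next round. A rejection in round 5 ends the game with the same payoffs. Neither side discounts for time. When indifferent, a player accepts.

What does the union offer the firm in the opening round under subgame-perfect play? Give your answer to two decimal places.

By backward induction:
Round 5 (the union proposes): the firm gets 63 if talks fail, so the union offers 63 and keeps 337.
Round 4 (the firm proposes): rejecting gives the union an expected 0.75 × 337 + 0.25 × 96 = 276.75, so the firm offers 276.75, keeping 123.25.
Round 3 (the union proposes): rejecting gives the firm an expected 0.75 × 123.25 + 0.25 × 63 = 108.1875; the union offers that and keeps 291.8125.
Round 2 (the firm proposes): rejecting gives the union an expected 0.75 × 291.8125 + 0.25 × 96 = 242.859375; the firm offers that and keeps 157.140625.
Round 1 (the union proposes): rejecting gives the firm an expected 0.75 × 157.140625 + 0.25 × 63 = 133.60546875; the union offers that and keeps 266.39453125.

133.61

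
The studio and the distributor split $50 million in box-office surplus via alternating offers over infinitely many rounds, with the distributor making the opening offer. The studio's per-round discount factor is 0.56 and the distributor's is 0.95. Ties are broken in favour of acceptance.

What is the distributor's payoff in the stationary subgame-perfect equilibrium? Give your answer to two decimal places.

47.01

When the distributor proposes, the studio accepts any offer worth at least 0.56 times what the studio would get by proposing next round; and vice versa.
This gives x = 50 − 0.56y and y = 50 − 0.95x, where x and y are each side's share when it proposes.
Hence (1 − 0.56·0.95)x = 50(1 − 0.56), i.e. 0.468·x = 22.
x ≈ 47.0085; the studio's share is 50 − x ≈ 2.9915.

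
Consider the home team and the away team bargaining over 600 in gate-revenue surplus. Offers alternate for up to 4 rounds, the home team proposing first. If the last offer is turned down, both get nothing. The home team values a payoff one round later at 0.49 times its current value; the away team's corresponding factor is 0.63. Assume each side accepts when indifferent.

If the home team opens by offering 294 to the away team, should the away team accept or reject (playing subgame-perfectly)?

Round 4 (the away team proposes): the home team will accept anything ≥ 0, so the away team offers 0 and keeps 600.
Round 3 (the home team proposes): the away team can get 600 next round, worth 0.63 × 600 = 378 now. The home team offers 378 and keeps 600 − 378 = 222.
Round 2 (the away team proposes): the home team can get 222 next round, worth 0.49 × 222 = 108.78 now. The away team offers 108.78 and keeps 600 − 108.78 = 491.22.
So by rejecting in round 1, the away team gets 491.22 next round, worth 0.63 × 491.22 = 309.4686 now.
Offer 294 < 309.4686, so the away team rejects.

Reject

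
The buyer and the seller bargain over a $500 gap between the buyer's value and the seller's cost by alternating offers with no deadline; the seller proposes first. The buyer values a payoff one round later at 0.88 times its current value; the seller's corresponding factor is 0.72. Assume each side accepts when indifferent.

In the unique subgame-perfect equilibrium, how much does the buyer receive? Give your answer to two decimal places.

In a stationary SPE each proposer offers the other exactly their discounted continuation value.
If the seller keeps x when proposing and the buyer keeps y when proposing, then x = 500 − 0.88y and y = 500 − 0.72x.
Solving: x = 500(1 − 0.88) / (1 − 0.72·0.88) = 60 / 0.3664 ≈ 163.7555.
The buyer gets 500 − 163.7555 ≈ 336.2445.

336.24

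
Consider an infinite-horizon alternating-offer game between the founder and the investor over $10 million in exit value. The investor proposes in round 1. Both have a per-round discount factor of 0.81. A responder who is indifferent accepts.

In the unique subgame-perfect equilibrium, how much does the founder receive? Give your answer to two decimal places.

When the investor proposes, the founder accepts any offer worth at least 0.81 times what the founder would get by proposing next round; and vice versa.
This gives x = 10 − 0.81y and y = 10 − 0.81x, where x and y are each side's share when it proposes.
Hence (1 − 0.81·0.81)x = 10(1 − 0.81), i.e. 0.3439·x = 1.9.
x ≈ 5.5249; the founder's share is 10 − x ≈ 4.4751.

4.48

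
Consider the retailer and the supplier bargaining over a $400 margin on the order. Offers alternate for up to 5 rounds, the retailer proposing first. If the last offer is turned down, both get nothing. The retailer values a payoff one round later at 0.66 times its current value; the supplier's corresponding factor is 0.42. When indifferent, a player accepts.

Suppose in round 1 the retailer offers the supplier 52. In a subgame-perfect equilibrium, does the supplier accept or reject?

Reject

Round 5 (the retailer proposes): rejection yields 0 for the supplier; the retailer offers 0 and keeps 400.
Round 4 (the supplier proposes): the retailer can get 400 next round, worth 0.66 × 400 = 264 now; the supplier offers that and keeps 136.
Round 3 (the retailer proposes): the supplier can get 136 next round, worth 0.42 × 136 = 57.12 now. The retailer offers 57.12 and keeps 400 − 57.12 = 342.88.
Round 2 (the supplier proposes): the retailer can get 342.88 next round, worth 0.66 × 342.88 = 226.3008 now, so the supplier offers 226.3008, keeping 173.6992.
So by rejecting in round 1, the supplier gets 173.6992 next round, worth 0.42 × 173.6992 = 72.953664 now.
Offer 52 < 72.953664, so the supplier rejects.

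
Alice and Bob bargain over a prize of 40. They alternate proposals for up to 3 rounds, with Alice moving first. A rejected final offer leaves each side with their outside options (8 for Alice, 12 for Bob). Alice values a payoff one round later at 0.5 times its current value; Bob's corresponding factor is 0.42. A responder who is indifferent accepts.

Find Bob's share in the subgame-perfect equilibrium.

Round 3 (Alice proposes): Bob gets 12 if talks fail, so Alice offers 12 and keeps 28.
Round 2 (Bob proposes): Alice can get 28 next round, worth 0.5 × 28 = 14 now; Bob offers that and keeps 26.
Round 1 (Alice proposes): Bob can get 26 next round, worth 0.42 × 26 = 10.92 now. Alice offers 10.92 and keeps 40 − 10.92 = 29.08.

10.92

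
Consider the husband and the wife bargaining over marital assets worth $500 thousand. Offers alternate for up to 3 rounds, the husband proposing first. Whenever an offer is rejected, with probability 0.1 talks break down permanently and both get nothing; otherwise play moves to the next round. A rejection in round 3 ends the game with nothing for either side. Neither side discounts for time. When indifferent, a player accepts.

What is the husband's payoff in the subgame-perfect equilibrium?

Round 3 (the husband proposes): the wife will accept anything ≥ 0, so the husband offers 0 and keeps 500.
Round 2 (the wife proposes): rejecting gives the husband an expected 0.9 × 500 = 450. The wife offers 450 and keeps 500 − 450 = 50.
Round 1 (the husband proposes): rejecting gives the wife an expected 0.9 × 50 = 45; the husband offers that and keeps 455.

455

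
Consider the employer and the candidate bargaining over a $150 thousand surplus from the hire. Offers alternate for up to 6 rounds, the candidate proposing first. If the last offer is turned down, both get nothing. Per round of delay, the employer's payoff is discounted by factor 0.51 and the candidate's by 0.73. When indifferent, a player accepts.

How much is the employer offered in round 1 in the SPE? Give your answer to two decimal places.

38.95

Solve by backward induction from round 6.
Round 6 (the employer proposes): rejection yields 0 for the candidate; the employer offers 0 and keeps 150.
Round 5 (the candidate proposes): the employer can get 150 next round, worth 0.51 × 150 = 76.5 now; the candidate offers that and keeps 73.5.
Round 4 (the employer proposes): the candidate can get 73.5 next round, worth 0.73 × 73.5 = 53.655 now. The employer offers 53.655 and keeps 150 − 53.655 = 96.345.
Round 3 (the candidate proposes): the employer can get 96.345 next round, worth 0.51 × 96.345 = 49.13595 now, so the candidate offers 49.13595, keeping 100.86405.
Round 2 (the employer proposes): the candidate can get 100.86405 next round, worth 0.73 × 100.86405 = 73.6307565 now. The employer offers 73.6307565 and keeps 150 − 73.6307565 = 76.3692435.
Round 1 (the candidate proposes): the employer can get 76.3692435 next round, worth 0.51 × 76.3692435 = 38.948314185 now. The candidate offers 38.948314185 and keeps 150 − 38.948314185 = 111.051685815.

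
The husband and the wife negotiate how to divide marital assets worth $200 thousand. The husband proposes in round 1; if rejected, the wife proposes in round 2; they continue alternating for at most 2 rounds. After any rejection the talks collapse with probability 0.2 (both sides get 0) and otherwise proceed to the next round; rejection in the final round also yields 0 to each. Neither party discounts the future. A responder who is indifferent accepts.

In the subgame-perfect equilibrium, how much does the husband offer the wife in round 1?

160

By backward induction:
Round 2 (the wife proposes): rejection yields 0 for the husband; the wife offers 0 and keeps 200.
Round 1 (the husband proposes): rejecting gives the wife an expected 0.8 × 200 = 160; the husband offers that and keeps 40.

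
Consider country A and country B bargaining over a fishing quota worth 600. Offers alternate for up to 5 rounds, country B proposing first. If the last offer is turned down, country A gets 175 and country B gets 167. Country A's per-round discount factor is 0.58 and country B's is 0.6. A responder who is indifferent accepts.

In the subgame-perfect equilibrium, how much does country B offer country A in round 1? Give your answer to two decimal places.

208.83

Round 5 (country B proposes): country A gets 175 if talks fail, so country B offers 175 and keeps 425.
Round 4 (country A proposes): country B can get 425 next round, worth 0.6 × 425 = 255 now. Country A offers 255 and keeps 600 − 255 = 345.
Round 3 (country B proposes): country A can get 345 next round, worth 0.58 × 345 = 200.1 now. Country B offers 200.1 and keeps 600 − 200.1 = 399.9.
Round 2 (country A proposes): country B can get 399.9 next round, worth 0.6 × 399.9 = 239.94 now, so country A offers 239.94, keeping 360.06.
Round 1 (country B proposes): country A can get 360.06 next round, worth 0.58 × 360.06 = 208.8348 now. Country B offers 208.8348 and keeps 600 − 208.8348 = 391.1652.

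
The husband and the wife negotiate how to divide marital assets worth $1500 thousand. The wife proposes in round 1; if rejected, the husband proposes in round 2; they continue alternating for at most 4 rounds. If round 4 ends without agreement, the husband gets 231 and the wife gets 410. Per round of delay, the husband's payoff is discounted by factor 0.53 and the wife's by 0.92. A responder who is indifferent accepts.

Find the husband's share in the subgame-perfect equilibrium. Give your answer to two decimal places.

Round 4 (the husband proposes): the wife gets 410 if talks fail, so the husband offers 410 and keeps 1090.
Round 3 (the wife proposes): the husband can get 1090 next round, worth 0.53 × 1090 = 577.7 now, so the wife offers 577.7, keeping 922.3.
Round 2 (the husband proposes): the wife can get 922.3 next round, worth 0.92 × 922.3 = 848.516 now, so the husband offers 848.516, keeping 651.484.
Round 1 (the wife proposes): the husband can get 651.484 next round, worth 0.53 × 651.484 = 345.28652 now, so the wife offers 345.28652, keeping 1154.71348.

345.29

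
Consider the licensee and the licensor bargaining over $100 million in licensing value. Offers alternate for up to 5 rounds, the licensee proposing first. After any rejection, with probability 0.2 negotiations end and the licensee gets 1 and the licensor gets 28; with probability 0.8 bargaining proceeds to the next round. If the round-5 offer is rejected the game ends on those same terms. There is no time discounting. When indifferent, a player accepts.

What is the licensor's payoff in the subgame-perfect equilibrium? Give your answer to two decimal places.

46.63

Round 5 (the licensee proposes): the licensor gets 28 if talks fail, so the licensee offers 28 and keeps 72.
Round 4 (the licensor proposes): rejecting gives the licensee an expected 0.8 × 72 + 0.2 × 1 = 57.8; the licensor offers that and keeps 42.2.
Round 3 (the licensee proposes): rejecting gives the licensor an expected 0.8 × 42.2 + 0.2 × 28 = 39.36, so the licensee offers 39.36, keeping 60.64.
Round 2 (the licensor proposes): rejecting gives the licensee an expected 0.8 × 60.64 + 0.2 × 1 = 48.712; the licensor offers that and keeps 51.288.
Round 1 (the licensee proposes): rejecting gives the licensor an expected 0.8 × 51.288 + 0.2 × 28 = 46.6304, so the licensee offers 46.6304, keeping 53.3696.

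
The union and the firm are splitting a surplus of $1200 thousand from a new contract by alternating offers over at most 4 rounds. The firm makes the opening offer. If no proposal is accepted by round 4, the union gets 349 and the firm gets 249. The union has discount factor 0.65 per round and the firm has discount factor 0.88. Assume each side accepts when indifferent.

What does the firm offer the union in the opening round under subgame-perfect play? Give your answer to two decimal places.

Round 4 (the union proposes): the firm gets 249 if talks fail, so the union offers 249 and keeps 951.
Round 3 (the firm proposes): the union can get 951 next round, worth 0.65 × 951 = 618.15 now. The firm offers 618.15 and keeps 1200 − 618.15 = 581.85.
Round 2 (the union proposes): the firm can get 581.85 next round, worth 0.88 × 581.85 = 512.028 now. The union offers 512.028 and keeps 1200 − 512.028 = 687.972.
Round 1 (the firm proposes): the union can get 687.972 next round, worth 0.65 × 687.972 = 447.1818 now; the firm offers that and keeps 752.8182.

447.18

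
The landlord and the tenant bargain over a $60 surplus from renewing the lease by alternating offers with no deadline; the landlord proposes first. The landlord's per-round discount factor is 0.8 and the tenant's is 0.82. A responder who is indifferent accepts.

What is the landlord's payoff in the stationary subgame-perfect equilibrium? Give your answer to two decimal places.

31.40

When the landlord proposes, the tenant accepts any offer worth at least 0.82 times what the tenant would get by proposing next round; and vice versa.
This gives x = 60 − 0.82y and y = 60 − 0.8x, where x and y are each side's share when it proposes.
Hence (1 − 0.82·0.8)x = 60(1 − 0.82), i.e. 0.344·x = 10.8.
x ≈ 31.3953; the tenant's share is 60 − x ≈ 28.6047.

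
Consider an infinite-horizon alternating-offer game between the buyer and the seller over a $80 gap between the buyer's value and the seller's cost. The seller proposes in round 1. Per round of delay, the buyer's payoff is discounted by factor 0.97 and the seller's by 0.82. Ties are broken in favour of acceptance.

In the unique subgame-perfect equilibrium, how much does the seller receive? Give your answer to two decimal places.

11.73

Let x be the seller's share when the seller proposes and y be the buyer's share when the buyer proposes.
The buyer accepts iff offered ≥ 0.97·y, so x = 80 − 0.97y. Symmetrically y = 80 − 0.82x.
Substituting: x = 80 − 0.97(80 − 0.82x), giving x(1 − 0.82·0.97) = 80(1 − 0.97).
So x = 80 × 0.03 / 0.2046 ≈ 11.7302, and the buyer receives 80 − x ≈ 68.2698.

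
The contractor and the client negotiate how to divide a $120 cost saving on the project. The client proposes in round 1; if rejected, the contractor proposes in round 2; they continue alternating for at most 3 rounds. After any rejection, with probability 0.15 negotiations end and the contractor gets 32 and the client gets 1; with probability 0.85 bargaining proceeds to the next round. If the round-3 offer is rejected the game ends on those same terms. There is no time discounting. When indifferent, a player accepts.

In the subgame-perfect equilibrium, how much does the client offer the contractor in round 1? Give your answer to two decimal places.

43.09

Round 3 (the client proposes): the contractor gets 32 if talks fail, so the client offers 32 and keeps 88.
Round 2 (the contractor proposes): rejecting gives the client an expected 0.85 × 88 + 0.15 × 1 = 74.95; the contractor offers that and keeps 45.05.
Round 1 (the client proposes): rejecting gives the contractor an expected 0.85 × 45.05 + 0.15 × 32 = 43.0925, so the client offers 43.0925, keeping 76.9075.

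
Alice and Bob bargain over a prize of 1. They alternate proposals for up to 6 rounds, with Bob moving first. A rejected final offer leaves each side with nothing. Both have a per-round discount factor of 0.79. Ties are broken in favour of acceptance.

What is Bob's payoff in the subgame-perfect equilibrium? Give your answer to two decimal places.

Round 6 (Alice proposes): Bob will accept anything ≥ 0, so Alice offers 0 and keeps 1.
Round 5 (Bob proposes): Alice can get 1 next round, worth 0.79 × 1 = 0.79 now. Bob offers 0.79 and keeps 1 − 0.79 = 0.21.
Round 4 (Alice proposes): Bob can get 0.21 next round, worth 0.79 × 0.21 = 0.1659 now. Alice offers 0.1659 and keeps 1 − 0.1659 = 0.8341.
Round 3 (Bob proposes): Alice can get 0.8341 next round, worth 0.79 × 0.8341 = 0.658939 now; Bob offers that and keeps 0.341061.
Round 2 (Alice proposes): Bob can get 0.341061 next round, worth 0.79 × 0.341061 = 0.26943819 now, so Alice offers 0.26943819, keeping 0.73056181.
Round 1 (Bob proposes): Alice can get 0.73056181 next round, worth 0.79 × 0.73056181 = 0.5771438299 now; Bob offers that and keeps 0.4228561701.

0.42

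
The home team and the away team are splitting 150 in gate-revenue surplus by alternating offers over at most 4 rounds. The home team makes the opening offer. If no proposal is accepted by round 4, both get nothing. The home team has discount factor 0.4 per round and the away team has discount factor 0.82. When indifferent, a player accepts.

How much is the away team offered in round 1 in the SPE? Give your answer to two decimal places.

114.14

Round 4 (the away team proposes): the home team will accept anything ≥ 0, so the away team offers 0 and keeps 150.
Round 3 (the home team proposes): the away team can get 150 next round, worth 0.82 × 150 = 123 now. The home team offers 123 and keeps 150 − 123 = 27.
Round 2 (the away team proposes): the home team can get 27 next round, worth 0.4 × 27 = 10.8 now; the away team offers that and keeps 139.2.
Round 1 (the home team proposes): the away team can get 139.2 next round, worth 0.82 × 139.2 = 114.144 now; the home team offers that and keeps 35.856.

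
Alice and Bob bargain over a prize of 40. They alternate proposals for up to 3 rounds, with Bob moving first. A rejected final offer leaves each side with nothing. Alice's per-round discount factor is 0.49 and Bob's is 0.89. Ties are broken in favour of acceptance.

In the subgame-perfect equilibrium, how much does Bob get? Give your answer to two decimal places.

Round 3 (Bob proposes): rejection yields 0 for Alice; Bob offers 0 and keeps 40.
Round 2 (Alice proposes): Bob can get 40 next round, worth 0.89 × 40 = 35.6 now. Alice offers 35.6 and keeps 40 − 35.6 = 4.4.
Round 1 (Bob proposes): Alice can get 4.4 next round, worth 0.49 × 4.4 = 2.156 now. Bob offers 2.156 and keeps 40 − 2.156 = 37.844.

37.84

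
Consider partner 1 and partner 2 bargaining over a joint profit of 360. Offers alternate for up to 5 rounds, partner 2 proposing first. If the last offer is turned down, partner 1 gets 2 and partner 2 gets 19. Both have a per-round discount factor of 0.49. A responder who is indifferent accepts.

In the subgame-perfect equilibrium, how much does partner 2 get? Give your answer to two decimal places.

248.32

Round 5 (partner 2 proposes): partner 1 gets 2 if talks fail, so partner 2 offers 2 and keeps 358.
Round 4 (partner 1 proposes): partner 2 can get 358 next round, worth 0.49 × 358 = 175.42 now, so partner 1 offers 175.42, keeping 184.58.
Round 3 (partner 2 proposes): partner 1 can get 184.58 next round, worth 0.49 × 184.58 = 90.4442 now, so partner 2 offers 90.4442, keeping 269.5558.
Round 2 (partner 1 proposes): partner 2 can get 269.5558 next round, worth 0.49 × 269.5558 = 132.082342 now; partner 1 offers that and keeps 227.917658.
Round 1 (partner 2 proposes): partner 1 can get 227.917658 next round, worth 0.49 × 227.917658 = 111.67965242 now; partner 2 offers that and keeps 248.32034758.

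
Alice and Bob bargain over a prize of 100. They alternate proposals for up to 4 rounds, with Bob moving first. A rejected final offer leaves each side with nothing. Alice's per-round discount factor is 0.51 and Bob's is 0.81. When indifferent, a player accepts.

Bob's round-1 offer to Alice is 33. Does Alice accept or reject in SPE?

Accept

Work out Alice's continuation value if the offer is rejected.
Round 4 (Alice proposes): Bob will accept anything ≥ 0, so Alice offers 0 and keeps 100.
Round 3 (Bob proposes): Alice can get 100 next round, worth 0.51 × 100 = 51 now. Bob offers 51 and keeps 100 − 51 = 49.
Round 2 (Alice proposes): Bob can get 49 next round, worth 0.81 × 49 = 39.69 now. Alice offers 39.69 and keeps 100 − 39.69 = 60.31.
So by rejecting in round 1, Alice gets 60.31 next round, worth 0.51 × 60.31 = 30.7581 now.
Offer 33 ≥ 30.7581, so Alice accepts.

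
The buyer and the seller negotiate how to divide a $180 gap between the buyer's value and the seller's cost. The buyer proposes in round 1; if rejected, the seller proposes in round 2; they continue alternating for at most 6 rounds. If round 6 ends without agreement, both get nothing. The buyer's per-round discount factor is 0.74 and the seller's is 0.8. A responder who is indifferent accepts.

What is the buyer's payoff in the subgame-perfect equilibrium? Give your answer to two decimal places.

By backward induction:
Round 6 (the seller proposes): rejection yields 0 for the buyer; the seller offers 0 and keeps 180.
Round 5 (the buyer proposes): the seller can get 180 next round, worth 0.8 × 180 = 144 now. The buyer offers 144 and keeps 180 − 144 = 36.
Round 4 (the seller proposes): the buyer can get 36 next round, worth 0.74 × 36 = 26.64 now; the seller offers that and keeps 153.36.
Round 3 (the buyer proposes): the seller can get 153.36 next round, worth 0.8 × 153.36 = 122.688 now; the buyer offers that and keeps 57.312.
Round 2 (the seller proposes): the buyer can get 57.312 next round, worth 0.74 × 57.312 = 42.41088 now. The seller offers 42.41088 and keeps 180 − 42.41088 = 137.58912.
Round 1 (the buyer proposes): the seller can get 137.58912 next round, worth 0.8 × 137.58912 = 110.071296 now, so the buyer offers 110.071296, keeping 69.928704.

69.93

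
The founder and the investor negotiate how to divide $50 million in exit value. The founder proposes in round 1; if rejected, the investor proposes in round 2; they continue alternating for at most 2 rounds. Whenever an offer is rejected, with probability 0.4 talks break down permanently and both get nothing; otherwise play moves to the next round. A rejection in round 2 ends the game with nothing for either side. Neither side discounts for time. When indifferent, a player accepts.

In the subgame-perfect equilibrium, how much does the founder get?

20

Round 2 (the investor proposes): the founder will accept anything ≥ 0, so the investor offers 0 and keeps 50.
Round 1 (the founder proposes): rejecting gives the investor an expected 0.6 × 50 = 30. The founder offers 30 and keeps 50 − 30 = 20.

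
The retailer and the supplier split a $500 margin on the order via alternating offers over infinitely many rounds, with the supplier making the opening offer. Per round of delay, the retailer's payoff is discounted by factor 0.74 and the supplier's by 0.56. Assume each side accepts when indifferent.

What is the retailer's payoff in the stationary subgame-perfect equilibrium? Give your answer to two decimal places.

Let x be the supplier's share when the supplier proposes and y be the retailer's share when the retailer proposes.
The retailer accepts iff offered ≥ 0.74·y, so x = 500 − 0.74y. Symmetrically y = 500 − 0.56x.
Substituting: x = 500 − 0.74(500 − 0.56x), giving x(1 − 0.56·0.74) = 500(1 − 0.74).
So x = 500 × 0.26 / 0.5856 ≈ 221.9945, and the retailer receives 500 − x ≈ 278.0055.

278.01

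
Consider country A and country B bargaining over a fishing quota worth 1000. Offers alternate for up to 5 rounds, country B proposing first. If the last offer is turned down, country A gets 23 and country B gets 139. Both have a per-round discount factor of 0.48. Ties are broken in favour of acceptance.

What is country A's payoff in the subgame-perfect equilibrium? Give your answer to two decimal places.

308.33

Round 5 (country B proposes): country A gets 23 if talks fail, so country B offers 23 and keeps 977.
Round 4 (country A proposes): country B can get 977 next round, worth 0.48 × 977 = 468.96 now; country A offers that and keeps 531.04.
Round 3 (country B proposes): country A can get 531.04 next round, worth 0.48 × 531.04 = 254.8992 now, so country B offers 254.8992, keeping 745.1008.
Round 2 (country A proposes): country B can get 745.1008 next round, worth 0.48 × 745.1008 = 357.648384 now. Country A offers 357.648384 and keeps 1000 − 357.648384 = 642.351616.
Round 1 (country B proposes): country A can get 642.351616 next round, worth 0.48 × 642.351616 = 308.32877568 now, so country B offers 308.32877568, keeping 691.67122432.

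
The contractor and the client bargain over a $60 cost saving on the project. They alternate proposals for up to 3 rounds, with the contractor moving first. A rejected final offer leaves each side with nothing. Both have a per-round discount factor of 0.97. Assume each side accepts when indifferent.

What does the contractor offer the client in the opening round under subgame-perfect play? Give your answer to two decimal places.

1.75

Round 3 (the contractor proposes): the client will accept anything ≥ 0, so the contractor offers 0 and keeps 60.
Round 2 (the client proposes): the contractor can get 60 next round, worth 0.97 × 60 = 58.2 now; the client offers that and keeps 1.8.
Round 1 (the contractor proposes): the client can get 1.8 next round, worth 0.97 × 1.8 = 1.746 now, so the contractor offers 1.746, keeping 58.254.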